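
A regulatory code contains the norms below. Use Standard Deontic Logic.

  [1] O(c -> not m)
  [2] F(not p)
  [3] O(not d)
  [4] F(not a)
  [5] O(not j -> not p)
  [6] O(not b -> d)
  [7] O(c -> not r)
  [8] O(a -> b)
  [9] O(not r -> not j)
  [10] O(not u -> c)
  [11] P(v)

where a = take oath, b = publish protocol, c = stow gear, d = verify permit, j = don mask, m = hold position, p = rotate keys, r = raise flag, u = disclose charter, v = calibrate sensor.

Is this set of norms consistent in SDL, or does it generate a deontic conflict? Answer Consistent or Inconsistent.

Consistent

Premise 6 is O(not b -> d), but O(not b) is not derivable from the premises, so it does not yield O(d).
So O(d) is not derivable, and the apparent clash with O(not d) does not arise.
A world satisfying every obligation exists (e.g. a=true, b=true, c=false, d=false, j=true, m=false, p=true, r=true, u=true, v=false); no atom is both obligatory and forbidden, so the set is consistent.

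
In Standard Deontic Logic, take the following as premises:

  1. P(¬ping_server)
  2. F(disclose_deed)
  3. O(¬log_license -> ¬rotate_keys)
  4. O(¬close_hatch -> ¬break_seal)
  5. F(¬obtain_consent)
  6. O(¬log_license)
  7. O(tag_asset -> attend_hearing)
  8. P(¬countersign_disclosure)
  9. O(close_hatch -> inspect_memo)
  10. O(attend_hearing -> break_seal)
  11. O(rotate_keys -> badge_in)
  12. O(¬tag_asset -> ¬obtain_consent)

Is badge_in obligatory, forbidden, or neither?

Premise 11 is O(rotate_keys -> badge_in), but O(rotate_keys) is not derivable from the premises, so it does not yield O(badge_in).
No premise or chain of K-axiom applications forces O(badge_in), and none forces O(¬badge_in). So badge_in is neither obligatory nor forbidden under these norms.

Neither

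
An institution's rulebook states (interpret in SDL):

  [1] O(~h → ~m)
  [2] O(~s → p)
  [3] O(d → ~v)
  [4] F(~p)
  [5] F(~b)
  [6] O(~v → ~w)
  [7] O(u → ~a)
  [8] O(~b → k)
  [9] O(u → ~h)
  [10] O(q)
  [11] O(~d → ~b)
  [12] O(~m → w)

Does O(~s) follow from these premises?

Premise 2 is O(~s → p); even if O(p) held, inferring O(~s) would be affirming the consequent — invalid.
No other premise forces O(~s). An ideal world satisfying every premise can still have ~s false, so O(~s) is not derivable.

No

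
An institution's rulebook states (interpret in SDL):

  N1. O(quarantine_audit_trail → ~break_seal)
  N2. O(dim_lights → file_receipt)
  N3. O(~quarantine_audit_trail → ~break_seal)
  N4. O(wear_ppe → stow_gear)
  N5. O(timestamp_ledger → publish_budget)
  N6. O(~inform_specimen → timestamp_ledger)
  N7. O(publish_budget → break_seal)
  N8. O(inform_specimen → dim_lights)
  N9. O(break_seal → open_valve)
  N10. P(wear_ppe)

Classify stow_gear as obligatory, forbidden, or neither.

Premise 4 is O(wear_ppe → stow_gear), but O(wear_ppe) is not derivable from the premises (the permission P(wear_ppe) asserts only ~O(~wear_ppe), not O(wear_ppe)), so it does not yield O(stow_gear).
No premise or chain of K-axiom applications forces O(stow_gear), and none forces O(~stow_gear). So stow_gear is neither obligatory nor forbidden under these norms.

Neither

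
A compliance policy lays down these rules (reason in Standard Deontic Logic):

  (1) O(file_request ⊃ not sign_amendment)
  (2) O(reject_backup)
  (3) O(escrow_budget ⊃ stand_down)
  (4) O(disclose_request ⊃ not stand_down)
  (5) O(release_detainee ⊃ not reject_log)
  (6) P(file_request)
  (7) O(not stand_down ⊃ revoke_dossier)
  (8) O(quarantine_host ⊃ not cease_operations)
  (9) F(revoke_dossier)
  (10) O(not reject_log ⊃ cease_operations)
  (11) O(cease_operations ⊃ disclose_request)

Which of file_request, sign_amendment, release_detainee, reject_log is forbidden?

release_detainee

F(revoke_dossier) at premise 9 means O(not revoke_dossier).
Premise 7 is O(not stand_down ⊃ revoke_dossier); contrapositively O(not revoke_dossier ⊃ stand_down). Since O(not revoke_dossier) holds, K gives O(stand_down).
Premise 4, O(disclose_request ⊃ not stand_down), contraposes to O(stand_down ⊃ not disclose_request); with O(stand_down) we get O(not disclose_request).
The contrapositive of premise 11 (O(cease_operations ⊃ disclose_request)) is O(not disclose_request ⊃ not cease_operations), and O(not disclose_request) is already established, so O(not cease_operations).
Premise 10, O(not reject_log ⊃ cease_operations), contraposes to O(not cease_operations ⊃ reject_log); with O(not cease_operations) we get O(reject_log).
The contrapositive of premise 5 (O(release_detainee ⊃ not reject_log)) is O(reject_log ⊃ not release_detainee), and O(reject_log) is already established, so O(not release_detainee).
So O(not release_detainee) holds, i.e. release_detainee is forbidden. None of the other listed options is forbidden under the premises.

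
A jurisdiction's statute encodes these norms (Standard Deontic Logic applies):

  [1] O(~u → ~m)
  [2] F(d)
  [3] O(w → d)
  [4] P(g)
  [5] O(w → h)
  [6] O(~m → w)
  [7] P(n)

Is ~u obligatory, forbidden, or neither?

Forbidden

Premise 2 is F(d), i.e. O(~d).
The contrapositive of premise 3 (O(w → d)) is O(~d → ~w), and O(~d) is already established, so O(~w).
Premise 6, O(~m → w), contraposes to O(~w → m); with O(~w) we get O(m).
Premise 1, O(~u → ~m), contraposes to O(m → u); with O(m) we get O(u).
Premises 4, 5, 7 do not contribute to this derivation.
Thus O(u), which is F(~u): ~u is forbidden.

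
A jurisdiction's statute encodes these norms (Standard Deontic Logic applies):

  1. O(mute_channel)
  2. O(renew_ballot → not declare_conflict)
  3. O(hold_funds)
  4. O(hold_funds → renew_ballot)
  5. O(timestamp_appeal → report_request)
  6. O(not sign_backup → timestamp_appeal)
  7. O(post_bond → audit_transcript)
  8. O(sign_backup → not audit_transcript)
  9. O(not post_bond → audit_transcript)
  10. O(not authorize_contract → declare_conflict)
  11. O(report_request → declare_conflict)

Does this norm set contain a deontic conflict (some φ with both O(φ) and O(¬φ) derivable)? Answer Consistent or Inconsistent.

Inconsistent

By case analysis on post_bond: premise 7 gives O(post_bond → audit_transcript) and premise 9 gives O(not post_bond → audit_transcript), so O(audit_transcript) either way.
Premise 8 is O(sign_backup → not audit_transcript); contrapositively O(audit_transcript → not sign_backup). Since O(audit_transcript) holds, K gives O(not sign_backup).
With premise 6, O(not sign_backup → timestamp_appeal), the K-axiom yields O(timestamp_appeal).
With premise 5, O(timestamp_appeal → report_request), the K-axiom yields O(report_request).
From O(report_request) and premise 11, O(report_request → declare_conflict), we obtain O(declare_conflict).
The contrapositive of premise 2 (O(renew_ballot → not declare_conflict)) is O(declare_conflict → not renew_ballot), and O(declare_conflict) is already established, so O(not renew_ballot).
Premise 4 is O(hold_funds → renew_ballot); contrapositively O(not renew_ballot → not hold_funds). Since O(not renew_ballot) holds, K gives O(not hold_funds).
But premise 3 directly asserts O(hold_funds).
We now have both O(not hold_funds) and O(hold_funds) — hold_funds is simultaneously obligatory and forbidden, violating the D-axiom.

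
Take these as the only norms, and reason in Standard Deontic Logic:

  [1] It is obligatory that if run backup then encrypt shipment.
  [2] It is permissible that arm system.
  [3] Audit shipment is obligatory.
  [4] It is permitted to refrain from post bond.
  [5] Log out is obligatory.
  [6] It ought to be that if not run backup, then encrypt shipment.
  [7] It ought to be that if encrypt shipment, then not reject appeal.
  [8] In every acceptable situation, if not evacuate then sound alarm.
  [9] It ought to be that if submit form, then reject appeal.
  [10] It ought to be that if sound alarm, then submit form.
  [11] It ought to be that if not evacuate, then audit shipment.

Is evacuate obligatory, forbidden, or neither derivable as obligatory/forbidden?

Obligatory

Premises 6 and 1 are O(¬run_backup → encrypt_shipment) and O(run_backup → encrypt_shipment); every ideal world satisfies ¬run_backup or run_backup, so in either case encrypt_shipment holds — hence O(encrypt_shipment).
From O(encrypt_shipment) and premise 7, O(encrypt_shipment → ¬reject_appeal), we obtain O(¬reject_appeal).
Premise 9 is O(submit_form → reject_appeal); contrapositively O(¬reject_appeal → ¬submit_form). Since O(¬reject_appeal) holds, K gives O(¬submit_form).
Premise 10, O(sound_alarm → submit_form), contraposes to O(¬submit_form → ¬sound_alarm); with O(¬submit_form) we get O(¬sound_alarm).
Premise 8, O(¬evacuate → sound_alarm), contraposes to O(¬sound_alarm → evacuate); with O(¬sound_alarm) we get O(evacuate).
Premises 2, 3, 4, 5, 11 do not contribute to this derivation.
Hence evacuate is obligatory.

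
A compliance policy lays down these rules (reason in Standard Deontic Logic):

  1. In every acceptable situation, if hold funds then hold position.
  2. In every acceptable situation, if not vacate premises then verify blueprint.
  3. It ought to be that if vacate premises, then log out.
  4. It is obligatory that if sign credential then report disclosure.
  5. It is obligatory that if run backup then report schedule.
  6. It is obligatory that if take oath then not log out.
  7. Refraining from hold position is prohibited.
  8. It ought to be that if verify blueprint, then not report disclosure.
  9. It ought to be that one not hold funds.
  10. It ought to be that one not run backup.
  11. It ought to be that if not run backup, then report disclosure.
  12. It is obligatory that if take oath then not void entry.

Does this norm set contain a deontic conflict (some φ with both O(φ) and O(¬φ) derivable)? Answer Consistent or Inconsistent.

Premise 1 is O(hold_funds → hold_position); even if O(hold_position) held, inferring O(hold_funds) would be affirming the consequent — invalid.
So O(hold_funds) is not derivable, and the apparent clash with O(¬hold_funds) does not arise.
A world satisfying every obligation exists (e.g. hold_funds=false, hold_position=true, log_out=true, report_disclosure=true, report_schedule=false, run_backup=false, sign_credential=false, take_oath=false, vacate_premises=true, verify_blueprint=false, void_entry=false); no atom is both obligatory and forbidden, so the set is consistent.

Consistent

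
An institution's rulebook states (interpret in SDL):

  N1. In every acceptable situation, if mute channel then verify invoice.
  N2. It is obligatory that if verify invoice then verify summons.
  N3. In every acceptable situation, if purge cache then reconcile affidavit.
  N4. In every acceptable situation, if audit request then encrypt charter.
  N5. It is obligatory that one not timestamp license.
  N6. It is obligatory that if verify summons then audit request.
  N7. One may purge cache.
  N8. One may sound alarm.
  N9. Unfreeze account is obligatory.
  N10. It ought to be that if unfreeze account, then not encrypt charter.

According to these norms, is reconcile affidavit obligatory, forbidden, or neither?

Neither

Premise 3 is O(purge_cache → reconcile_affidavit), but O(purge_cache) is not derivable from the premises (the permission P(purge_cache) asserts only ¬O(¬purge_cache), not O(purge_cache)), so it does not yield O(reconcile_affidavit).
No premise or chain of K-axiom applications forces O(reconcile_affidavit), and none forces O(¬reconcile_affidavit). So reconcile_affidavit is neither obligatory nor forbidden under these norms.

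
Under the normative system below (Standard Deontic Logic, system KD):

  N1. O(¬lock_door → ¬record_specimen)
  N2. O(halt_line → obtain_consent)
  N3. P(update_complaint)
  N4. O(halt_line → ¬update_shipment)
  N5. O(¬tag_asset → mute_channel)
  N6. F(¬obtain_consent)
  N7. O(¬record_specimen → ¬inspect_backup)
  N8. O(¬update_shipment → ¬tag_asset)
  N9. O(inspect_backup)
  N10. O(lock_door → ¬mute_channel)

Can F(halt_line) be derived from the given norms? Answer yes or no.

Yes

Premise 9 states O(inspect_backup) outright.
Premise 7 is O(¬record_specimen → ¬inspect_backup); contrapositively O(inspect_backup → record_specimen). Since O(inspect_backup) holds, K gives O(record_specimen).
The contrapositive of premise 1 (O(¬lock_door → ¬record_specimen)) is O(record_specimen → lock_door), and O(record_specimen) is already established, so O(lock_door).
Applying K to premise 10 (O(lock_door → ¬mute_channel)) and O(lock_door) yields O(¬mute_channel).
Premise 5, O(¬tag_asset → mute_channel), contraposes to O(¬mute_channel → tag_asset); with O(¬mute_channel) we get O(tag_asset).
Premise 8 is O(¬update_shipment → ¬tag_asset); contrapositively O(tag_asset → update_shipment). Since O(tag_asset) holds, K gives O(update_shipment).
Premise 4, O(halt_line → ¬update_shipment), contraposes to O(update_shipment → ¬halt_line); with O(update_shipment) we get O(¬halt_line).
Premises 2, 3, 6 do not contribute to this derivation.
So O(¬halt_line) holds, i.e. F(halt_line). The claim follows.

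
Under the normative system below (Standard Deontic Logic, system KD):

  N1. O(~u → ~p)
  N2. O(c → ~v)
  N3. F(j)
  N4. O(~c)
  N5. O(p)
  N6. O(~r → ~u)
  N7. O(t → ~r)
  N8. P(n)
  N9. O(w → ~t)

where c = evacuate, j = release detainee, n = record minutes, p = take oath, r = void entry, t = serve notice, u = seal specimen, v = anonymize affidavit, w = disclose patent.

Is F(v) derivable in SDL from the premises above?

No

Premise 2 is O(c → ~v), but O(c) is not derivable from the premises, so it does not yield O(~v).
No other premise forces O(~v). An ideal world satisfying every premise can still have v true, so F(v) is not derivable.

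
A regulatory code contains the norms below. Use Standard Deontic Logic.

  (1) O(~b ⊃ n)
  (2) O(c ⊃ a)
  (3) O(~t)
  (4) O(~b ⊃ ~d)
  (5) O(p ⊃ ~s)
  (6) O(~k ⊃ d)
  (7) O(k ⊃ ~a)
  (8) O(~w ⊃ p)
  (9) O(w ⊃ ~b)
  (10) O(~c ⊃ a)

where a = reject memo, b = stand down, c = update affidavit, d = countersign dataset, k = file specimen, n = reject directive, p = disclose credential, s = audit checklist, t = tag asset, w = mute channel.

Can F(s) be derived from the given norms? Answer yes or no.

Yes

Premises 10 and 2 are O(~c ⊃ a) and O(c ⊃ a); every ideal world satisfies ~c or c, so in either case a holds — hence O(a).
The contrapositive of premise 7 (O(k ⊃ ~a)) is O(a ⊃ ~k), and O(a) is already established, so O(~k).
Premise 6 is O(~k ⊃ d); since O(~k), deontic closure gives O(d).
Premise 4 is O(~b ⊃ ~d); contrapositively O(d ⊃ b). Since O(d) holds, K gives O(b).
The contrapositive of premise 9 (O(w ⊃ ~b)) is O(b ⊃ ~w), and O(b) is already established, so O(~w).
From O(~w) and premise 8, O(~w ⊃ p), we obtain O(p).
With premise 5, O(p ⊃ ~s), the K-axiom yields O(~s).
Premises 1, 3 do not contribute to this derivation.
So O(~s) holds, i.e. F(s). The claim follows.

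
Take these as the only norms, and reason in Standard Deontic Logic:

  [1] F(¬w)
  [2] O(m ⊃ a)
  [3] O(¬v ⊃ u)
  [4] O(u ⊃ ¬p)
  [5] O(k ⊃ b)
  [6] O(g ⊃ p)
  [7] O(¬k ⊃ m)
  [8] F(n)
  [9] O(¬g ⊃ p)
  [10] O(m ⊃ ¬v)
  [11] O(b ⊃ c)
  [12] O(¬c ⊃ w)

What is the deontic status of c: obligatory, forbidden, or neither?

Premises 9 and 6 cover both cases: O(¬g ⊃ p) and O(g ⊃ p). Since ¬g ∨ g is a tautology, O(p) follows.
The contrapositive of premise 4 (O(u ⊃ ¬p)) is O(p ⊃ ¬u), and O(p) is already established, so O(¬u).
Premise 3 is O(¬v ⊃ u); contrapositively O(¬u ⊃ v). Since O(¬u) holds, K gives O(v).
Premise 10 is O(m ⊃ ¬v); contrapositively O(v ⊃ ¬m). Since O(v) holds, K gives O(¬m).
The contrapositive of premise 7 (O(¬k ⊃ m)) is O(¬m ⊃ k), and O(¬m) is already established, so O(k).
Applying K to premise 5 (O(k ⊃ b)) and O(k) yields O(b).
Applying K to premise 11 (O(b ⊃ c)) and O(b) yields O(c).
Premises 1, 2, 8, 12 do not contribute to this derivation.
Hence c is obligatory.

Obligatory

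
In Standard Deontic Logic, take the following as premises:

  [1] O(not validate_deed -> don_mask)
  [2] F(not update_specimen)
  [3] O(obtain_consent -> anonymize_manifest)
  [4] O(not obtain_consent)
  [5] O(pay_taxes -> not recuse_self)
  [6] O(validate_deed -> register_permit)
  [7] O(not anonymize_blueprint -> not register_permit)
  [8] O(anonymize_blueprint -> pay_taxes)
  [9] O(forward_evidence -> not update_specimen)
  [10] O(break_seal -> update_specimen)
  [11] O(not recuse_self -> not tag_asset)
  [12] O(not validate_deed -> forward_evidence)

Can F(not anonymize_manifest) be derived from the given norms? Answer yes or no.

Premise 3 is O(obtain_consent -> anonymize_manifest), but O(obtain_consent) is not derivable from the premises, so it does not yield O(anonymize_manifest).
No other premise forces O(anonymize_manifest). An ideal world satisfying every premise can still have not anonymize_manifest true, so F(not anonymize_manifest) is not derivable.

No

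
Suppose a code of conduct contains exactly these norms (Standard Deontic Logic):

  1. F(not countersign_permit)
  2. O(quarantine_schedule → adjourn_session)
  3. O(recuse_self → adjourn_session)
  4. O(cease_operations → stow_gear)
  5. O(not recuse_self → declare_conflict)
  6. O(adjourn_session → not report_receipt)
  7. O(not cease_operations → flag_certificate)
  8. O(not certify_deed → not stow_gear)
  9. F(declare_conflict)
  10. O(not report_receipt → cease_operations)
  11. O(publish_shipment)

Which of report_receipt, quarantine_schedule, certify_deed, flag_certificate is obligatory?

F(declare_conflict) at premise 9 means O(not declare_conflict).
Premise 5, O(not recuse_self → declare_conflict), contraposes to O(not declare_conflict → recuse_self); with O(not declare_conflict) we get O(recuse_self).
From O(recuse_self) and premise 3, O(recuse_self → adjourn_session), we obtain O(adjourn_session).
Premise 6 is O(adjourn_session → not report_receipt); since O(adjourn_session), deontic closure gives O(not report_receipt).
Premise 10 is O(not report_receipt → cease_operations); since O(not report_receipt), deontic closure gives O(cease_operations).
From O(cease_operations) and premise 4, O(cease_operations → stow_gear), we obtain O(stow_gear).
Premise 8, O(not certify_deed → not stow_gear), contraposes to O(stow_gear → certify_deed); with O(stow_gear) we get O(certify_deed).
So O(certify_deed) holds — certify_deed is obligatory. None of the other listed options is made obligatory by any chain of premises.

certify_deed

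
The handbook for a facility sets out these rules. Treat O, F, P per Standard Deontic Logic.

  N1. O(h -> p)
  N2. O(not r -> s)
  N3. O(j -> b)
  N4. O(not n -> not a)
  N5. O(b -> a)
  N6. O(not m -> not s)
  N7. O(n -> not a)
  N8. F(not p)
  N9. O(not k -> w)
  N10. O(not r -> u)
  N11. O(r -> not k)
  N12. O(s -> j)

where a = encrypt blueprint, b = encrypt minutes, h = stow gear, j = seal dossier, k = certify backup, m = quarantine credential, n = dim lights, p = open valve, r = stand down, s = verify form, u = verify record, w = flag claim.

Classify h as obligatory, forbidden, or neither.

Premise 1 is O(h -> p); even if O(p) held, inferring O(h) would be affirming the consequent — invalid.
No premise or chain of K-axiom applications forces O(h), and none forces O(not h). So h is neither obligatory nor forbidden under these norms.

Neither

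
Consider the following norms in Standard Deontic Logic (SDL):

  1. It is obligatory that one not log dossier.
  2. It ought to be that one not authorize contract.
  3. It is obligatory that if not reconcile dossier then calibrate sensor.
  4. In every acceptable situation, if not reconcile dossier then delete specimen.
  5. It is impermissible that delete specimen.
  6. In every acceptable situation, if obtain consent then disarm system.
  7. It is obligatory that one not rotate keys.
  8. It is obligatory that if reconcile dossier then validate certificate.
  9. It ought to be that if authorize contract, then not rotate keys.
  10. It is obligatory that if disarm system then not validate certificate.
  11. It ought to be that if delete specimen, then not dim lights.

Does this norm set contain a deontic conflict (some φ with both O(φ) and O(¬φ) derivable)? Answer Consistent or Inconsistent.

Premise 9 is O(authorize_contract → ¬rotate_keys); even if O(¬rotate_keys) held, inferring O(authorize_contract) would be affirming the consequent — invalid.
So O(authorize_contract) is not derivable, and the apparent clash with O(¬authorize_contract) does not arise.
A world satisfying every obligation exists (e.g. authorize_contract=false, calibrate_sensor=false, delete_specimen=false, dim_lights=false, disarm_system=false, log_dossier=false, obtain_consent=false, reconcile_dossier=true, rotate_keys=false, validate_certificate=true); no atom is both obligatory and forbidden, so the set is consistent.

Consistent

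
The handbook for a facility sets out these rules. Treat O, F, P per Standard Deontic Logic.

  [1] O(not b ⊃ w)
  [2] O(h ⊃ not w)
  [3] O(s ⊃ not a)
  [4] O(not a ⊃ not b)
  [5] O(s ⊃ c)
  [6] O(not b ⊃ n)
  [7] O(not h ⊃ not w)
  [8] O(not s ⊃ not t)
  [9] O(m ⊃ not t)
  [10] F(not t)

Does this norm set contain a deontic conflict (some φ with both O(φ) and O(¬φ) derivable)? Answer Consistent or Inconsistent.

By case analysis on not h: premise 7 gives O(not h ⊃ not w) and premise 2 gives O(h ⊃ not w), so O(not w) either way.
The contrapositive of premise 1 (O(not b ⊃ w)) is O(not w ⊃ b), and O(not w) is already established, so O(b).
Premise 4, O(not a ⊃ not b), contraposes to O(b ⊃ a); with O(b) we get O(a).
Premise 3 is O(s ⊃ not a); contrapositively O(a ⊃ not s). Since O(a) holds, K gives O(not s).
With premise 8, O(not s ⊃ not t), the K-axiom yields O(not t).
However, F(not t) at premise 10 amounts to O(t).
We now have both O(not t) and O(t) — t is simultaneously obligatory and forbidden, violating the D-axiom.

Inconsistent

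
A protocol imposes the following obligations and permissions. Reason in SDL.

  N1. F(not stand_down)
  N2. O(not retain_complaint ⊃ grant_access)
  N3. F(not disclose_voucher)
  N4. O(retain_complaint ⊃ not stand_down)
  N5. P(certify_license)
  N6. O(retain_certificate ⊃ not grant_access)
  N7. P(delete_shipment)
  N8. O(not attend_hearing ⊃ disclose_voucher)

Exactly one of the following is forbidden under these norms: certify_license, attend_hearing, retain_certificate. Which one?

Premise 1 is F(not stand_down), i.e. O(stand_down).
Premise 4 is O(retain_complaint ⊃ not stand_down); contrapositively O(stand_down ⊃ not retain_complaint). Since O(stand_down) holds, K gives O(not retain_complaint).
From O(not retain_complaint) and premise 2, O(not retain_complaint ⊃ grant_access), we obtain O(grant_access).
Premise 6 is O(retain_certificate ⊃ not grant_access); contrapositively O(grant_access ⊃ not retain_certificate). Since O(grant_access) holds, K gives O(not retain_certificate).
So O(not retain_certificate) holds, i.e. retain_certificate is forbidden. None of the other listed options is forbidden under the premises.

retain_certificate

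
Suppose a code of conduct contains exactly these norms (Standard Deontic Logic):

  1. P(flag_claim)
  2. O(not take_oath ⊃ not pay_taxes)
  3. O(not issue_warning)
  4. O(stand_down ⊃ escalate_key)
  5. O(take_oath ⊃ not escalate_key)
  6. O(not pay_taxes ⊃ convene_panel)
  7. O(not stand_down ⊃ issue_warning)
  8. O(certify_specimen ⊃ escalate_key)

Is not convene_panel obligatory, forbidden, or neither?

From premise 3 we have O(not issue_warning).
The contrapositive of premise 7 (O(not stand_down ⊃ issue_warning)) is O(not issue_warning ⊃ stand_down), and O(not issue_warning) is already established, so O(stand_down).
Premise 4 is O(stand_down ⊃ escalate_key); since O(stand_down), deontic closure gives O(escalate_key).
Premise 5, O(take_oath ⊃ not escalate_key), contraposes to O(escalate_key ⊃ not take_oath); with O(escalate_key) we get O(not take_oath).
Applying K to premise 2 (O(not take_oath ⊃ not pay_taxes)) and O(not take_oath) yields O(not pay_taxes).
From O(not pay_taxes) and premise 6, O(not pay_taxes ⊃ convene_panel), we obtain O(convene_panel).
Premises 1, 8 do not contribute to this derivation.
Thus O(convene_panel), which is F(not convene_panel): not convene_panel is forbidden.

Forbidden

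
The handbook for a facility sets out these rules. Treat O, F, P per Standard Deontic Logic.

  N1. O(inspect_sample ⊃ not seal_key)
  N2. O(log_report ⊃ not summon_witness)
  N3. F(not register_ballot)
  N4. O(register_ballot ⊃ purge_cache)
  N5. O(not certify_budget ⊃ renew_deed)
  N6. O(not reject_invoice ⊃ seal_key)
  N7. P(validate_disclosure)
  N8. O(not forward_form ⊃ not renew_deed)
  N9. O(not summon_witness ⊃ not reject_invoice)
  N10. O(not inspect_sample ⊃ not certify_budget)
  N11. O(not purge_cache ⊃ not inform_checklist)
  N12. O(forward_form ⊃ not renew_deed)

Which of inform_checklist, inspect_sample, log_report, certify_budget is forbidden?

By case analysis on not forward_form: premise 8 gives O(not forward_form ⊃ not renew_deed) and premise 12 gives O(forward_form ⊃ not renew_deed), so O(not renew_deed) either way.
Premise 5 is O(not certify_budget ⊃ renew_deed); contrapositively O(not renew_deed ⊃ certify_budget). Since O(not renew_deed) holds, K gives O(certify_budget).
The contrapositive of premise 10 (O(not inspect_sample ⊃ not certify_budget)) is O(certify_budget ⊃ inspect_sample), and O(certify_budget) is already established, so O(inspect_sample).
Premise 1 is O(inspect_sample ⊃ not seal_key); since O(inspect_sample), deontic closure gives O(not seal_key).
Premise 6 is O(not reject_invoice ⊃ seal_key); contrapositively O(not seal_key ⊃ reject_invoice). Since O(not seal_key) holds, K gives O(reject_invoice).
Premise 9 is O(not summon_witness ⊃ not reject_invoice); contrapositively O(reject_invoice ⊃ summon_witness). Since O(reject_invoice) holds, K gives O(summon_witness).
Premise 2 is O(log_report ⊃ not summon_witness); contrapositively O(summon_witness ⊃ not log_report). Since O(summon_witness) holds, K gives O(not log_report).
So O(not log_report) holds, i.e. log_report is forbidden. None of the other listed options is forbidden under the premises.

log_report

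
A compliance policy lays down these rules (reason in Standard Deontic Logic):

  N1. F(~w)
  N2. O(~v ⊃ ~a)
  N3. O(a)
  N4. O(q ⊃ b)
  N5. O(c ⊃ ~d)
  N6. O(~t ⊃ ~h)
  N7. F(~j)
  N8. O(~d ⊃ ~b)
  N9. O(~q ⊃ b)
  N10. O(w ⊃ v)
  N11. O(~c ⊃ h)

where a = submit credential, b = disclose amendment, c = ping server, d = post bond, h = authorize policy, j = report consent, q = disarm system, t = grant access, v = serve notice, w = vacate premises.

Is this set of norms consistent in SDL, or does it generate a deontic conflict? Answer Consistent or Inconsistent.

Consistent

Premise 2 is O(~v ⊃ ~a), but O(~v) is not derivable from the premises, so it does not yield O(~a).
So O(~a) is not derivable, and the apparent clash with O(a) does not arise.
A world satisfying every obligation exists (e.g. a=true, b=true, c=false, d=true, h=true, j=true, q=false, t=true, v=true, w=true); no atom is both obligatory and forbidden, so the set is consistent.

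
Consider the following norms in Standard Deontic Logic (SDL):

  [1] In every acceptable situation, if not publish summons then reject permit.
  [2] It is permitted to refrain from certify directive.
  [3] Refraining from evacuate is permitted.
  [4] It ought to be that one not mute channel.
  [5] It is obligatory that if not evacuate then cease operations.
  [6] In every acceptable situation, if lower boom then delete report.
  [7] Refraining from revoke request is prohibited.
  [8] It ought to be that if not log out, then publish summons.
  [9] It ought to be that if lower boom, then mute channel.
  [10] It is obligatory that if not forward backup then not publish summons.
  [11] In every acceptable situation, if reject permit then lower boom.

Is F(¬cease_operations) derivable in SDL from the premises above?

Premise 5 is O(¬evacuate → cease_operations), but O(¬evacuate) is not derivable from the premises (the permission P(¬evacuate) asserts only ¬O(evacuate), not O(¬evacuate)), so it does not yield O(cease_operations).
No other premise forces O(cease_operations). An ideal world satisfying every premise can still have ¬cease_operations true, so F(¬cease_operations) is not derivable.

No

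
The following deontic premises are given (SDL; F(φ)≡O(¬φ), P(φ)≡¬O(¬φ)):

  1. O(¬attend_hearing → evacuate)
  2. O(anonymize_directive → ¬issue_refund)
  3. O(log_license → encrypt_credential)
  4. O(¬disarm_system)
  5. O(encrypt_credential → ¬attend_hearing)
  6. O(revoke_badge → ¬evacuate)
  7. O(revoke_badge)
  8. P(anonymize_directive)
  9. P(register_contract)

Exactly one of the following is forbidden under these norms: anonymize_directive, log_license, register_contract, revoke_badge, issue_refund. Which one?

Premise 7 states O(revoke_badge) outright.
Premise 6 is O(revoke_badge → ¬evacuate); since O(revoke_badge), deontic closure gives O(¬evacuate).
The contrapositive of premise 1 (O(¬attend_hearing → evacuate)) is O(¬evacuate → attend_hearing), and O(¬evacuate) is already established, so O(attend_hearing).
The contrapositive of premise 5 (O(encrypt_credential → ¬attend_hearing)) is O(attend_hearing → ¬encrypt_credential), and O(attend_hearing) is already established, so O(¬encrypt_credential).
The contrapositive of premise 3 (O(log_license → encrypt_credential)) is O(¬encrypt_credential → ¬log_license), and O(¬encrypt_credential) is already established, so O(¬log_license).
So O(¬log_license) holds, i.e. log_license is forbidden. None of the other listed options is forbidden under the premises.

log_license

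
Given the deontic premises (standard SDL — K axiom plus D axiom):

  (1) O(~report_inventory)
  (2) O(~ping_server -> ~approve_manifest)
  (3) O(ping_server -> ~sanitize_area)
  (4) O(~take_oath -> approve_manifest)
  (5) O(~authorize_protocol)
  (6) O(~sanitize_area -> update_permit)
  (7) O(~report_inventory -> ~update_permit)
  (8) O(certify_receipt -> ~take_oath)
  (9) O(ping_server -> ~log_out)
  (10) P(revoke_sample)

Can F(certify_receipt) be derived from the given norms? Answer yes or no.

Yes

Premise 1 states O(~report_inventory) outright.
Premise 7 is O(~report_inventory -> ~update_permit); since O(~report_inventory), deontic closure gives O(~update_permit).
The contrapositive of premise 6 (O(~sanitize_area -> update_permit)) is O(~update_permit -> sanitize_area), and O(~update_permit) is already established, so O(sanitize_area).
The contrapositive of premise 3 (O(ping_server -> ~sanitize_area)) is O(sanitize_area -> ~ping_server), and O(sanitize_area) is already established, so O(~ping_server).
With premise 2, O(~ping_server -> ~approve_manifest), the K-axiom yields O(~approve_manifest).
Premise 4, O(~take_oath -> approve_manifest), contraposes to O(~approve_manifest -> take_oath); with O(~approve_manifest) we get O(take_oath).
Premise 8, O(certify_receipt -> ~take_oath), contraposes to O(take_oath -> ~certify_receipt); with O(take_oath) we get O(~certify_receipt).
Premises 5, 9, 10 do not contribute to this derivation.
So O(~certify_receipt) holds, i.e. F(certify_receipt). The claim follows.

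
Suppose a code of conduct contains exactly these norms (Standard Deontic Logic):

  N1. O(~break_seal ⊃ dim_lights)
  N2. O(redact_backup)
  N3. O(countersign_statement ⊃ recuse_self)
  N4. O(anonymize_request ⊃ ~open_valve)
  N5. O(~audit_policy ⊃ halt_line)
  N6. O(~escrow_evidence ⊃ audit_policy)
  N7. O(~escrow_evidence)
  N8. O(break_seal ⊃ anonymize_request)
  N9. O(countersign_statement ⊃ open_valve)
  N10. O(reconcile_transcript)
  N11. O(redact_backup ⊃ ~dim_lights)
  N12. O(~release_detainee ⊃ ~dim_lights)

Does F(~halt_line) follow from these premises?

Premise 5 is O(~audit_policy ⊃ halt_line), but O(~audit_policy) is not derivable from the premises, so it does not yield O(halt_line).
No other premise forces O(halt_line). An ideal world satisfying every premise can still have ~halt_line true, so F(~halt_line) is not derivable.

No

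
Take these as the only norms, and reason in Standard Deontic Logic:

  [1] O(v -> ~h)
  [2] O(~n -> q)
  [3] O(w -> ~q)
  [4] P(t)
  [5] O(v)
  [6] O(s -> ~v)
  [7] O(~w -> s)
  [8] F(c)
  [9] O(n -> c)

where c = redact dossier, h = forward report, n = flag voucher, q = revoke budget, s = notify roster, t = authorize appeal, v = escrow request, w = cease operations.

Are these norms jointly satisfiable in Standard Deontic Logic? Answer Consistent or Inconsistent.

Premise 8, F(c), is equivalent to O(~c).
Premise 9, O(n -> c), contraposes to O(~c -> ~n); with O(~c) we get O(~n).
With premise 2, O(~n -> q), the K-axiom yields O(q).
The contrapositive of premise 3 (O(w -> ~q)) is O(q -> ~w), and O(q) is already established, so O(~w).
Applying K to premise 7 (O(~w -> s)) and O(~w) yields O(s).
Premise 6 is O(s -> ~v); since O(s), deontic closure gives O(~v).
Yet premise 5 states O(v).
We now have both O(~v) and O(v) — v is simultaneously obligatory and forbidden, violating the D-axiom.

Inconsistent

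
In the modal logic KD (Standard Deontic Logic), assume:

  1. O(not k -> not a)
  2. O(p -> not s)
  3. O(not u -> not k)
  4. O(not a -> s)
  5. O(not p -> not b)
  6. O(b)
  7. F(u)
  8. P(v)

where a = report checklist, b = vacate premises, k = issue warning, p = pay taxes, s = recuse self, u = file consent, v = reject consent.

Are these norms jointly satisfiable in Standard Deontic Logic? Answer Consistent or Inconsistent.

Premise 7 is F(u), i.e. O(not u).
From O(not u) and premise 3, O(not u -> not k), we obtain O(not k).
From O(not k) and premise 1, O(not k -> not a), we obtain O(not a).
With premise 4, O(not a -> s), the K-axiom yields O(s).
The contrapositive of premise 2 (O(p -> not s)) is O(s -> not p), and O(s) is already established, so O(not p).
Premise 5 is O(not p -> not b); since O(not p), deontic closure gives O(not b).
Yet premise 6 states O(b).
We now have both O(not b) and O(b) — b is simultaneously obligatory and forbidden, violating the D-axiom.

Inconsistent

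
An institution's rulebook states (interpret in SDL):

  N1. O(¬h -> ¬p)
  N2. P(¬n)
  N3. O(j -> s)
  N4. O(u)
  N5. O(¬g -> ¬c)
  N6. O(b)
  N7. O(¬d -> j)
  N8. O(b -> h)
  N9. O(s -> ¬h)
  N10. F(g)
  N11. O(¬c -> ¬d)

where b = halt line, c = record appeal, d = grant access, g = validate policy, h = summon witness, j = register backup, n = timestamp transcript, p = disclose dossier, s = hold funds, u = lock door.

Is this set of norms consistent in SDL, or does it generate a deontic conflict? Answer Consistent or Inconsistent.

From premise 6 we have O(b).
Applying K to premise 8 (O(b -> h)) and O(b) yields O(h).
Premise 9 is O(s -> ¬h); contrapositively O(h -> ¬s). Since O(h) holds, K gives O(¬s).
Premise 3, O(j -> s), contraposes to O(¬s -> ¬j); with O(¬s) we get O(¬j).
The contrapositive of premise 7 (O(¬d -> j)) is O(¬j -> d), and O(¬j) is already established, so O(d).
Premise 11 is O(¬c -> ¬d); contrapositively O(d -> c). Since O(d) holds, K gives O(c).
The contrapositive of premise 5 (O(¬g -> ¬c)) is O(c -> g), and O(c) is already established, so O(g).
Yet premise 10 is F(g), i.e. O(¬g).
We now have both O(g) and O(¬g) — g is simultaneously obligatory and forbidden, violating the D-axiom.

Inconsistent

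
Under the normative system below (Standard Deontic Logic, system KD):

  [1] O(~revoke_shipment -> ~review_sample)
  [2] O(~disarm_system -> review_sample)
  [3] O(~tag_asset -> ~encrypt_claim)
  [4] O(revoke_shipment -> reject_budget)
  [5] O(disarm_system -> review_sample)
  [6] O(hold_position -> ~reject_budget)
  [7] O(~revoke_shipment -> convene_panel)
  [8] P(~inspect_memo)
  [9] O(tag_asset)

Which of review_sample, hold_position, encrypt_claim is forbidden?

Premises 2 and 5 are O(~disarm_system -> review_sample) and O(disarm_system -> review_sample); every ideal world satisfies ~disarm_system or disarm_system, so in either case review_sample holds — hence O(review_sample).
Premise 1 is O(~revoke_shipment -> ~review_sample); contrapositively O(review_sample -> revoke_shipment). Since O(review_sample) holds, K gives O(revoke_shipment).
Applying K to premise 4 (O(revoke_shipment -> reject_budget)) and O(revoke_shipment) yields O(reject_budget).
The contrapositive of premise 6 (O(hold_position -> ~reject_budget)) is O(reject_budget -> ~hold_position), and O(reject_budget) is already established, so O(~hold_position).
So O(~hold_position) holds, i.e. hold_position is forbidden. None of the other listed options is forbidden under the premises.

hold_position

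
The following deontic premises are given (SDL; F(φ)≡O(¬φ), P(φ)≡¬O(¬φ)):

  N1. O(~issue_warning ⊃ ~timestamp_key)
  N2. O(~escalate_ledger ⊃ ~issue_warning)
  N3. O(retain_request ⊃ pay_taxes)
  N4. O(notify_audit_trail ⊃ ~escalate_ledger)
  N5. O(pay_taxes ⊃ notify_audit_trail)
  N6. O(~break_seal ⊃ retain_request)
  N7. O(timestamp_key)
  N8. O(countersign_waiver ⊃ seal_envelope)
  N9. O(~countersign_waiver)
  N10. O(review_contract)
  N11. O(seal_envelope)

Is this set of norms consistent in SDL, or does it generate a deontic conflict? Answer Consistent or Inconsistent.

Consistent

Premise 8 is O(countersign_waiver ⊃ seal_envelope); even if O(seal_envelope) held, inferring O(countersign_waiver) would be affirming the consequent — invalid.
So O(countersign_waiver) is not derivable, and the apparent clash with O(~countersign_waiver) does not arise.
A world satisfying every obligation exists (e.g. break_seal=true, countersign_waiver=false, escalate_ledger=true, issue_warning=true, notify_audit_trail=false, pay_taxes=false, retain_request=false, review_contract=true, seal_envelope=true, timestamp_key=true); no atom is both obligatory and forbidden, so the set is consistent.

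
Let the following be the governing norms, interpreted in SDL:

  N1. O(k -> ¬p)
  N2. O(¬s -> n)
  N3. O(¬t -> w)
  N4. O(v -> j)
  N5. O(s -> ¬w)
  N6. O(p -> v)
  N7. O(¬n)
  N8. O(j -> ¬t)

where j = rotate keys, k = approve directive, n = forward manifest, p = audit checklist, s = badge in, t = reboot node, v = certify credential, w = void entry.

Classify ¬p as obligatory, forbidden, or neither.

Obligatory

Premise 7 gives O(¬n).
Premise 2 is O(¬s -> n); contrapositively O(¬n -> s). Since O(¬n) holds, K gives O(s).
Applying K to premise 5 (O(s -> ¬w)) and O(s) yields O(¬w).
Premise 3 is O(¬t -> w); contrapositively O(¬w -> t). Since O(¬w) holds, K gives O(t).
Premise 8 is O(j -> ¬t); contrapositively O(t -> ¬j). Since O(t) holds, K gives O(¬j).
Premise 4 is O(v -> j); contrapositively O(¬j -> ¬v). Since O(¬j) holds, K gives O(¬v).
Premise 6, O(p -> v), contraposes to O(¬v -> ¬p); with O(¬v) we get O(¬p).
Premise 1 does not contribute to this derivation.
Hence ¬p is obligatory.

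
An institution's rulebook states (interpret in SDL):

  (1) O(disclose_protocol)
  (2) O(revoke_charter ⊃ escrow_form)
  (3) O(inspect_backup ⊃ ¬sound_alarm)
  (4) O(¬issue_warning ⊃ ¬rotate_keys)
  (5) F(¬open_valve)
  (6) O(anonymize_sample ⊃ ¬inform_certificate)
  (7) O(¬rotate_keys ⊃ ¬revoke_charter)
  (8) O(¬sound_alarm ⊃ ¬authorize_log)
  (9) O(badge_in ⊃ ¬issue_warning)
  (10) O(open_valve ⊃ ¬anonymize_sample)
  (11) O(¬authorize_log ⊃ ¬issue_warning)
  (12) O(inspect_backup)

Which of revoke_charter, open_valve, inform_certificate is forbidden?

revoke_charter

Premise 12 states O(inspect_backup) outright.
Premise 3 is O(inspect_backup ⊃ ¬sound_alarm); since O(inspect_backup), deontic closure gives O(¬sound_alarm).
Applying K to premise 8 (O(¬sound_alarm ⊃ ¬authorize_log)) and O(¬sound_alarm) yields O(¬authorize_log).
With premise 11, O(¬authorize_log ⊃ ¬issue_warning), the K-axiom yields O(¬issue_warning).
With premise 4, O(¬issue_warning ⊃ ¬rotate_keys), the K-axiom yields O(¬rotate_keys).
With premise 7, O(¬rotate_keys ⊃ ¬revoke_charter), the K-axiom yields O(¬revoke_charter).
So O(¬revoke_charter) holds, i.e. revoke_charter is forbidden. None of the other listed options is forbidden under the premises.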